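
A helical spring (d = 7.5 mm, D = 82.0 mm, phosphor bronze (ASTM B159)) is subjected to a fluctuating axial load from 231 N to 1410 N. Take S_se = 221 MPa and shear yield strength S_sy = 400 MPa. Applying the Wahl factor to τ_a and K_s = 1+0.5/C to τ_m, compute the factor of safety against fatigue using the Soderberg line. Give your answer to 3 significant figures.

C = D/d = 82.0/7.5 = 10.9333; K_W = (4C−1)/(4C−4)+0.615/C = 1.1318; K_s = 1+0.5/C = 1.0457
F_a = (F_max−F_min)/2 = 589.5 N; F_m = (F_max+F_min)/2 = 820.5 N
τ_a = K_W·8F_aD/(πd³) = 1.1318 × 291.78 = 330.22 MPa
τ_m = K_s·8F_mD/(πd³) = 1.0457 × 406.11 = 424.69 MPa
Soderberg: 1/n_f = τ_a/S_se + τ_m/S_sy = 330.22/221 + 424.69/400 = 1.49422 + 1.06172 = 2.5559
n_f = 1/2.5559 = 0.3912

0.391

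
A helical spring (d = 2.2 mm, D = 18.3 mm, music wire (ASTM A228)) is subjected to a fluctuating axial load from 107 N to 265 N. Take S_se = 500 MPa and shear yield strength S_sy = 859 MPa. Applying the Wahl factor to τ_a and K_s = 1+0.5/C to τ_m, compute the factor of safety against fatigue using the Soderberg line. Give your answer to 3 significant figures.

C = D/d = 18.3/2.2 = 8.3182; K_W = (4C−1)/(4C−4)+0.615/C = 1.1764; K_s = 1+0.5/C = 1.0601
F_a = (F_max−F_min)/2 = 79 N; F_m = (F_max+F_min)/2 = 186 N
τ_a = K_W·8F_aD/(πd³) = 1.1764 × 345.74 = 406.74 MPa
τ_m = K_s·8F_mD/(πd³) = 1.0601 × 814.02 = 862.95 MPa
Soderberg: 1/n_f = τ_a/S_se + τ_m/S_sy = 406.74/500 + 862.95/859 = 0.81347 + 1.00460 = 1.8181
n_f = 1/1.8181 = 0.55

0.550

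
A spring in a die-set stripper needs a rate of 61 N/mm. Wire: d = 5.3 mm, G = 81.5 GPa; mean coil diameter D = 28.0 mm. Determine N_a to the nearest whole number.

6

N_a = Gd⁴/(8D³k) = (81.5×10³ × 5.3⁴)/(8 × 28.0³ × 61)
    = 6.43074e+07 / 1.07126e+07 = 6.003 → 6 coils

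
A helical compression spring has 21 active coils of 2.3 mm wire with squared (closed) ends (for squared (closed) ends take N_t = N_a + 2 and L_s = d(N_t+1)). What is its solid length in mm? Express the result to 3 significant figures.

squared (closed) ends: N_t = N_a + 2 = 21 + 2 = 23
L_s = d·(N_t+1) = 2.3 × 24 = 55.2 mm

55.2 mm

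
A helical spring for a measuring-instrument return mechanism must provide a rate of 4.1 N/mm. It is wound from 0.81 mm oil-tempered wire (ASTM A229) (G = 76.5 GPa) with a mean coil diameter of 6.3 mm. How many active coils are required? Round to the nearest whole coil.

N_a = Gd⁴/(8D³k) = (76.5×10³ × 0.81⁴)/(8 × 6.3³ × 4.1)
    = 32930.7 / 8201.54 = 4.015 → 4 coils

4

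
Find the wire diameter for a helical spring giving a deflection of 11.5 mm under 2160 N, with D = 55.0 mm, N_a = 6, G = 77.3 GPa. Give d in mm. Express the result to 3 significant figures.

Required rate k = F/δ = 2160/11.5 = 187.83 N/mm
d = (8D³N_a·k / G)^(1/4) = (8·55.0³·6·187.83 / (77.3×10³))^0.25
  = (19405)^0.25 = 11.8026 mm

11.8 mm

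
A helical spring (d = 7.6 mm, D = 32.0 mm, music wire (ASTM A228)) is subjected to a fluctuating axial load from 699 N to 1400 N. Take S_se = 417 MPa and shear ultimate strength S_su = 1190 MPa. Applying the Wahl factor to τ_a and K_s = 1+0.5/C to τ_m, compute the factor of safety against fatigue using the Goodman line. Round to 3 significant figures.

2.51

C = D/d = 32.0/7.6 = 4.2105; K_W = (4C−1)/(4C−4)+0.615/C = 1.3797; K_s = 1+0.5/C = 1.1187
F_a = (F_max−F_min)/2 = 350.5 N; F_m = (F_max+F_min)/2 = 1049.5 N
τ_a = K_W·8F_aD/(πd³) = 1.3797 × 65.063 = 89.766 MPa
τ_m = K_s·8F_mD/(πd³) = 1.1187 × 194.82 = 217.95 MPa
Goodman: 1/n_f = τ_a/S_se + τ_m/S_su = 89.766/417 + 217.95/1190 = 0.21527 + 0.18315 = 0.39842
n_f = 1/0.39842 = 2.51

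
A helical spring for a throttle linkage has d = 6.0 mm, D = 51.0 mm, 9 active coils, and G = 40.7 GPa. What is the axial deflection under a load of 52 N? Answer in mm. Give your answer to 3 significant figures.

9.42 mm

k = Gd⁴/(8D³N_a) = (40.7×10³)(6.0⁴)/(8·51.0³·9) = 5.5228 N/mm
δ = F/k = 52 / 5.5228 = 9.4156 mm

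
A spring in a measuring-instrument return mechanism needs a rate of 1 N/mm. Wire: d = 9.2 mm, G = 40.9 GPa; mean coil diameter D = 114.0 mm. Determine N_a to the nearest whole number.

25

N_a = Gd⁴/(8D³k) = (40.9×10³ × 9.2⁴)/(8 × 114.0³ × 1)
    = 2.93005e+08 / 1.18524e+07 = 24.72 → 25 coils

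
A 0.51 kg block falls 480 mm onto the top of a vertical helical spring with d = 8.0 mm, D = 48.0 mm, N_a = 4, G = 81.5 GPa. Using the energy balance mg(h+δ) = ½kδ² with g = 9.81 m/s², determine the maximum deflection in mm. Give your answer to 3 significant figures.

7.19 mm

k = Gd⁴/(8D³N_a) = (81.5×10³)(8.0⁴)/(8·48.0³·4) = 94.329 N/mm
W = mg = 0.51 × 9.81 = 5.0031 N
½kδ² − Wδ − Wh = 0 → δ = (W + √(W² + 2kWh))/k
δ = (5.0031 + √(25.031 + 453059))/94.329 = (5.0031 + 673.11)/94.329 = 7.1889 mm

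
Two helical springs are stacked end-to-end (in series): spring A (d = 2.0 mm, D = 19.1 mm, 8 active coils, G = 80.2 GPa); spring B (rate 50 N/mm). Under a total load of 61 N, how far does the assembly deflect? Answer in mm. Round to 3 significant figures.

k_A = Gd⁴/(8D³N_a) = (80.2×10³)(2.0⁴)/(8·19.1³·8) = 2.8775 N/mm
Series: 1/k_eq = 1/2.8775 + 1/50 = 0.36752; k_eq = 2.7209 N/mm
δ = F/k_eq = 61/2.7209 = 22.419 mm

22.4 mm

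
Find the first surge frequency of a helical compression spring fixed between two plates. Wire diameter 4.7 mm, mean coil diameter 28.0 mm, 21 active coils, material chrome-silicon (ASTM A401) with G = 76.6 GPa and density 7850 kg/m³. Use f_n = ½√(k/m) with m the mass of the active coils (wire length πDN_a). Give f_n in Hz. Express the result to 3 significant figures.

k = Gd⁴/(8D³N_a) = (76.6×10³)(4.7⁴)/(8·28.0³·21) = 10.135 N/mm = 10135 N/m
Wire length L = πDN_a = π·28.0·21 = 1847.3 mm
m = ρ·(πd²/4)·L = 7850 × 17.349×10⁻⁶ m² × 1.8473 m = 0.25158 kg
f_n = ½√(k/m) = 0.5·√(10135/0.25158) = 0.5·√(40286) = 100.36 Hz

100 Hz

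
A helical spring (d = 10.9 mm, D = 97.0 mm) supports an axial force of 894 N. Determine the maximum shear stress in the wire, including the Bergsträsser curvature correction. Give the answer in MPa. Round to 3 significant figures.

197 MPa

Spring index C = D/d = 97.0/10.9 = 8.8991
K_B = (4C+2)/(4C−3) = 37.596/32.596 = 1.1534
τ₀ = 8FD/(πd³) = 8·894·97.0/(π·10.9³) = 693744/4068.5 = 170.52 MPa
τ_max = K·τ₀ = 1.1534 × 170.52 = 196.67 MPa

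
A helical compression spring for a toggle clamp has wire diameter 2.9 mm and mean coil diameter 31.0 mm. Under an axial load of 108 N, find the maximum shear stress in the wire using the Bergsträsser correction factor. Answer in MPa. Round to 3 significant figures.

Spring index C = D/d = 31.0/2.9 = 10.6897
K_B = (4C+2)/(4C−3) = 44.759/39.759 = 1.1258
τ₀ = 8FD/(πd³) = 8·108·31.0/(π·2.9³) = 26784/76.62 = 349.57 MPa
τ_max = K·τ₀ = 1.1258 × 349.57 = 393.53 MPa

394 MPa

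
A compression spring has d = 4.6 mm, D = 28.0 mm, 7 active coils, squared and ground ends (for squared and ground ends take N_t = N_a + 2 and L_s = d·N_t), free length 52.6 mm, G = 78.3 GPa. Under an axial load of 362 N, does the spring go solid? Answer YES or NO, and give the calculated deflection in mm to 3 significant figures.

YES, δ = 12.7 mm

k = Gd⁴/(8D³N_a) = (78.3×10³)(4.6⁴)/(8·28.0³·7) = 28.519 N/mm
N_t = 9; L_s = 4.6·9 = 41.4 mm; δ_solid = L₀ − L_s = 52.6 − 41.4 = 11.2 mm
δ = F/k = 362/28.519 = 12.693 mm
δ ≥ δ_solid → spring goes solid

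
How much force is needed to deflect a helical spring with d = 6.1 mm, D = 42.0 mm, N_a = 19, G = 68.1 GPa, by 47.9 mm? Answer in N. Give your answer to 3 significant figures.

401 N

k = Gd⁴/(8D³N_a) = (68.1×10³)(6.1⁴)/(8·42.0³·19) = 8.3729 N/mm
F = k·δ = 8.3729 × 47.9 = 401.06 N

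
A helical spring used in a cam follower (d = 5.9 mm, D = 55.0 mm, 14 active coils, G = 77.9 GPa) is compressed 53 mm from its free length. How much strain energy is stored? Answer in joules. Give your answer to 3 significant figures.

7.11 J

k = Gd⁴/(8D³N_a) = (77.9×10³)(5.9⁴)/(8·55.0³·14) = 5.0657 N/mm
U = ½kδ² = 0.5 × 5.0657 × 53² = 7114.8 N·mm = 7.1148 J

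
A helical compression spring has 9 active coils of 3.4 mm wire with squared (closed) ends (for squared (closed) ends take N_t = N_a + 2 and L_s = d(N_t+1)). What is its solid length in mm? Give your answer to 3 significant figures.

squared (closed) ends: N_t = N_a + 2 = 9 + 2 = 11
L_s = d·(N_t+1) = 3.4 × 12 = 40.8 mm

40.8 mm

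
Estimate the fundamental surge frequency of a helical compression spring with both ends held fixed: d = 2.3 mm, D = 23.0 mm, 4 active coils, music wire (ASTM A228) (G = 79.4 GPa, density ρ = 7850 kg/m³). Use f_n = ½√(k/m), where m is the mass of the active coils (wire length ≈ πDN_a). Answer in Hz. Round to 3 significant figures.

k = Gd⁴/(8D³N_a) = (79.4×10³)(2.3⁴)/(8·23.0³·4) = 5.7069 N/mm = 5706.9 N/m
Wire length L = πDN_a = π·23.0·4 = 289.03 mm
m = ρ·(πd²/4)·L = 7850 × 4.1548×10⁻⁶ m² × 0.28903 m = 0.0094266 kg
f_n = ½√(k/m) = 0.5·√(5706.9/0.0094266) = 0.5·√(6.054e+05) = 389.04 Hz

389 Hz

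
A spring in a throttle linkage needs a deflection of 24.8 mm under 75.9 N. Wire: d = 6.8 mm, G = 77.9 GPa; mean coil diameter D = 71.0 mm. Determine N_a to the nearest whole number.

19

Required rate k = F/δ = 75.9/24.8 = 3.0605 N/mm
N_a = Gd⁴/(8D³k) = (77.9×10³ × 6.8⁴)/(8 × 71.0³ × 3.0605)
    = 1.66561e+08 / 8.76305e+06 = 19.01 → 19 coils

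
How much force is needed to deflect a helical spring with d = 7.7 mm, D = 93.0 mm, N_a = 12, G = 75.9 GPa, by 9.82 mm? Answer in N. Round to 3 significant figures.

k = Gd⁴/(8D³N_a) = (75.9×10³)(7.7⁴)/(8·93.0³·12) = 3.4553 N/mm
F = k·δ = 3.4553 × 9.82 = 33.931 N

33.9 N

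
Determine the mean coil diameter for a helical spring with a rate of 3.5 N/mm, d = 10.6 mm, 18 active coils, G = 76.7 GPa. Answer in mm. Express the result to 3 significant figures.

124 mm

D = (Gd⁴/(8N_a·k))^(1/3) = (76.7×10³·10.6⁴/(8·18·3.5))^(1/3)
  = (1.92127e+06)^(1/3) = 124.3167 mm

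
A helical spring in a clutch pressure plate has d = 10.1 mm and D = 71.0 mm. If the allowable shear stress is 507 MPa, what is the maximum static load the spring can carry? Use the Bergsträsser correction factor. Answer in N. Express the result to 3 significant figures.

C = D/d = 71.0/10.1 = 7.0297
K_B = (4C+2)/(4C−3) = 30.119/25.119 = 1.1991
τ_max = K·8FD/(πd³) → F_max = τ_allow·πd³/(8DK)
F_max = 507·π·10.1³/(8·71.0·1.1991) = 1.6411e+06/681.06 = 2409.5 N

2410 N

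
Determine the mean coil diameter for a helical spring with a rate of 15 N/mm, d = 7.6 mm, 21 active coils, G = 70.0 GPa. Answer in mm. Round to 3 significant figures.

45.3 mm

D = (Gd⁴/(8N_a·k))^(1/3) = (70.0×10³·7.6⁴/(8·21·15))^(1/3)
  = (92672.7)^(1/3) = 45.2533 mm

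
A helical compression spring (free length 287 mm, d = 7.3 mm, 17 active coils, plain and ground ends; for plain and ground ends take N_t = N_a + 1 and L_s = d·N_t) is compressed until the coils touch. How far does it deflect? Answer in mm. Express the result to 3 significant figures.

156 mm

N_t = 18; L_s = 7.3·18 = 131.4 mm
δ_solid = L₀ − L_s = 287 − 131.4 = 155.6 mm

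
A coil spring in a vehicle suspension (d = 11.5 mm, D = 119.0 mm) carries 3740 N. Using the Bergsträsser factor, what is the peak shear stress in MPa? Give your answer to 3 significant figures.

Spring index C = D/d = 119.0/11.5 = 10.3478
K_B = (4C+2)/(4C−3) = 43.391/38.391 = 1.1302
τ₀ = 8FD/(πd³) = 8·3740·119.0/(π·11.5³) = 3.56048e+06/4778 = 745.19 MPa
τ_max = K·τ₀ = 1.1302 × 745.19 = 842.24 MPa

842 MPa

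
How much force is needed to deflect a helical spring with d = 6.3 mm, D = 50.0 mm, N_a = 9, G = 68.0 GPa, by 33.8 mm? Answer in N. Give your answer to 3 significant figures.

402 N

k = Gd⁴/(8D³N_a) = (68.0×10³)(6.3⁴)/(8·50.0³·9) = 11.902 N/mm
F = k·δ = 11.902 × 33.8 = 402.3 N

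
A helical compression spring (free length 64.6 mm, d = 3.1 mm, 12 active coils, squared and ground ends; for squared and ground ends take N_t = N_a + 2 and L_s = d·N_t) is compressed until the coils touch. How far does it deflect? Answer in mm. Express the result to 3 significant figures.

21.2 mm

N_t = 14; L_s = 3.1·14 = 43.4 mm
δ_solid = L₀ − L_s = 64.6 − 43.4 = 21.2 mm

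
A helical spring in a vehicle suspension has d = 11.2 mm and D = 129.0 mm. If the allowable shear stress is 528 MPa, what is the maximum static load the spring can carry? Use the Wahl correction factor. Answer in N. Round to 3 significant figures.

C = D/d = 129.0/11.2 = 11.5179
K_W = (4C−1)/(4C−4) + 0.615/C = 45.071/42.071 + 0.0534 = 1.1247
τ_max = K·8FD/(πd³) → F_max = τ_allow·πd³/(8DK)
F_max = 528·π·11.2³/(8·129.0·1.1247) = 2.3304e+06/1160.7 = 2007.8 N

2010 N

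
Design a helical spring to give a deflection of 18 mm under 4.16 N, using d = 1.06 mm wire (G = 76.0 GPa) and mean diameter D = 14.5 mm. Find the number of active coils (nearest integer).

Required rate k = F/δ = 4.16/18 = 0.23111 N/mm
N_a = Gd⁴/(8D³k) = (76.0×10³ × 1.06⁴)/(8 × 14.5³ × 0.23111)
    = 95948.2 / 5636.57 = 17.02 → 17 coils

17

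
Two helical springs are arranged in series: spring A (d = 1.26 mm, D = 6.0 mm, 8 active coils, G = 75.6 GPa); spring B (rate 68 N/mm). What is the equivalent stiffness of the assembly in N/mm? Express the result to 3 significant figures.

11.5 N/mm

k_A = Gd⁴/(8D³N_a) = (75.6×10³)(1.26⁴)/(8·6.0³·8) = 13.784 N/mm
Series: 1/k_eq = 1/13.784 + 1/68 = 0.087255; k_eq = 11.461 N/mm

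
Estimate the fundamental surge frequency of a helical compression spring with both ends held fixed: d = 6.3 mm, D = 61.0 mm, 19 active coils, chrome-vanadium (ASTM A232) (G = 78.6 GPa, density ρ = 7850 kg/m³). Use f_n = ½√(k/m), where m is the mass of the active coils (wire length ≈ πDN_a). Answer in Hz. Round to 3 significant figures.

31.7 Hz

k = Gd⁴/(8D³N_a) = (78.6×10³)(6.3⁴)/(8·61.0³·19) = 3.5888 N/mm = 3588.8 N/m
Wire length L = πDN_a = π·61.0·19 = 3641.1 mm
m = ρ·(πd²/4)·L = 7850 × 31.172×10⁻⁶ m² × 3.6411 m = 0.89099 kg
f_n = ½√(k/m) = 0.5·√(3588.8/0.89099) = 0.5·√(4027.9) = 31.733 Hz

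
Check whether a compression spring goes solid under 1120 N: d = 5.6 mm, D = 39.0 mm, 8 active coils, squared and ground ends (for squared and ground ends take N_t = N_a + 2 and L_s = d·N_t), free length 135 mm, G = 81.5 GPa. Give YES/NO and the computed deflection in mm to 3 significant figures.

k = Gd⁴/(8D³N_a) = (81.5×10³)(5.6⁴)/(8·39.0³·8) = 21.112 N/mm
N_t = 10; L_s = 5.6·10 = 56 mm; δ_solid = L₀ − L_s = 135 − 56 = 79 mm
δ = F/k = 1120/21.112 = 53.05 mm
δ < δ_solid → spring does not go solid

NO, δ = 53.0 mm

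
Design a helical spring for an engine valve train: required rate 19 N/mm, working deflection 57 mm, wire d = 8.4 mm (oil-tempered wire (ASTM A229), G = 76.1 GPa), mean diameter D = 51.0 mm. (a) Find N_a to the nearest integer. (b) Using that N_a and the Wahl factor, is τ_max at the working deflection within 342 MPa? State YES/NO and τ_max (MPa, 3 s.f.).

N_a = Gd⁴/(8D³k) = (76.1×10³)(8.4⁴)/(8·51.0³·19) = 18.79 → N_a = 19
Actual rate k = Gd⁴/(8D³·19) = 18.791 N/mm
Working load F = kδ = 18.791·57 = 1071.1 N
C = 51.0/8.4 = 6.0714; K_W = (4C−1)/(4C−4)+0.615/C = 1.2492
τ_max = K_W·8FD/(πd³) = 1.2492·234.69 = 293.17 MPa
τ_max ≤ 342 MPa → acceptable

(a) 19 coils; (b) YES, τ_max = 293 MPa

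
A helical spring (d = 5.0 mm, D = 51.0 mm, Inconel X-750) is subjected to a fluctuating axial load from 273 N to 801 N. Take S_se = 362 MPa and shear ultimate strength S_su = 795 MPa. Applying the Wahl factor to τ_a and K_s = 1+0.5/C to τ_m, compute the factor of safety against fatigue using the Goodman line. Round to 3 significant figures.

C = D/d = 51.0/5.0 = 10.2000; K_W = (4C−1)/(4C−4)+0.615/C = 1.1418; K_s = 1+0.5/C = 1.0490
F_a = (F_max−F_min)/2 = 264 N; F_m = (F_max+F_min)/2 = 537 N
τ_a = K_W·8F_aD/(πd³) = 1.1418 × 274.29 = 313.18 MPa
τ_m = K_s·8F_mD/(πd³) = 1.0490 × 557.92 = 585.27 MPa
Goodman: 1/n_f = τ_a/S_se + τ_m/S_su = 313.18/362 + 585.27/795 = 0.86515 + 0.73619 = 1.6013
n_f = 1/1.6013 = 0.6245

0.624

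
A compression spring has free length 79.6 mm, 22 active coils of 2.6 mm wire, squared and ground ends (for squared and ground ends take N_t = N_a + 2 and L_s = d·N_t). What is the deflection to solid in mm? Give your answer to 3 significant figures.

17.2 mm

N_t = 24; L_s = 2.6·24 = 62.4 mm
δ_solid = L₀ − L_s = 79.6 − 62.4 = 17.2 mm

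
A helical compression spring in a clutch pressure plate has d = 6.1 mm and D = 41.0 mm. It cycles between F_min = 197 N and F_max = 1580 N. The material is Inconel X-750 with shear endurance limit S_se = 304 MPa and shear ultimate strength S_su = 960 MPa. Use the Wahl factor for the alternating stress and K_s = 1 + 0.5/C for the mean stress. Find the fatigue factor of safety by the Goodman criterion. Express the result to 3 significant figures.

C = D/d = 41.0/6.1 = 6.7213; K_W = (4C−1)/(4C−4)+0.615/C = 1.2226; K_s = 1+0.5/C = 1.0744
F_a = (F_max−F_min)/2 = 691.5 N; F_m = (F_max+F_min)/2 = 888.5 N
τ_a = K_W·8F_aD/(πd³) = 1.2226 × 318.07 = 388.87 MPa
τ_m = K_s·8F_mD/(πd³) = 1.0744 × 408.69 = 439.09 MPa
Goodman: 1/n_f = τ_a/S_se + τ_m/S_su = 388.87/304 + 439.09/960 = 1.27919 + 0.45739 = 1.7366
n_f = 1/1.7366 = 0.5758

0.576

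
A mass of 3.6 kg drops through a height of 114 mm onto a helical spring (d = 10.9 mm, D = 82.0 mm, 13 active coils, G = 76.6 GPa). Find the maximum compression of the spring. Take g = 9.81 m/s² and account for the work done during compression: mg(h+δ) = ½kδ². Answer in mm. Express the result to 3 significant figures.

k = Gd⁴/(8D³N_a) = (76.6×10³)(10.9⁴)/(8·82.0³·13) = 18.856 N/mm
W = mg = 3.6 × 9.81 = 35.316 N
½kδ² − Wδ − Wh = 0 → δ = (W + √(W² + 2kWh))/k
δ = (35.316 + √(1247.2 + 151833))/18.856 = (35.316 + 391.25)/18.856 = 22.622 mm

22.6 mm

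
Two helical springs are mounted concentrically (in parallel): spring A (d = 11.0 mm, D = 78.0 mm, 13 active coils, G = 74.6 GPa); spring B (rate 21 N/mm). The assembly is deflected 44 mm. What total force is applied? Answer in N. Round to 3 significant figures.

1900 N

k_A = Gd⁴/(8D³N_a) = (74.6×10³)(11.0⁴)/(8·78.0³·13) = 22.131 N/mm
Parallel: k_eq = 22.131 + 21 = 43.131 N/mm
F = k_eq·δ = 43.131·44 = 1897.7 N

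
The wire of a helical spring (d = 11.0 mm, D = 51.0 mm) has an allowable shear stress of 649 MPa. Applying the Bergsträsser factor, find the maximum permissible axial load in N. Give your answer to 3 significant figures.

5030 N

C = D/d = 51.0/11.0 = 4.6364
K_B = (4C+2)/(4C−3) = 20.545/15.545 = 1.3216
τ_max = K·8FD/(πd³) → F_max = τ_allow·πd³/(8DK)
F_max = 649·π·11.0³/(8·51.0·1.3216) = 2.7138e+06/539.23 = 5032.7 N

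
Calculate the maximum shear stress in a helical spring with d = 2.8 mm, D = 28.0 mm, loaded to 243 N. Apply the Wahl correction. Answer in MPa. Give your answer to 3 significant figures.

Spring index C = D/d = 28.0/2.8 = 10.0000
K_W = (4C−1)/(4C−4) + 0.615/C = 39.000/36.000 + 0.0615 = 1.1448
τ₀ = 8FD/(πd³) = 8·243·28.0/(π·2.8³) = 54432/68.964 = 789.28 MPa
τ_max = K·τ₀ = 1.1448 × 789.28 = 903.59 MPa

904 MPa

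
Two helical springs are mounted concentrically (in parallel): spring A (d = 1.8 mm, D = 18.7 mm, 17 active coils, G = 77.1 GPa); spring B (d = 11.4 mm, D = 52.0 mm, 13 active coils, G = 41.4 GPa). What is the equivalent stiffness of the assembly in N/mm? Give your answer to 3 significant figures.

k_A = Gd⁴/(8D³N_a) = (77.1×10³)(1.8⁴)/(8·18.7³·17) = 0.91008 N/mm
k_B = Gd⁴/(8D³N_a) = (41.4×10³)(11.4⁴)/(8·52.0³·13) = 47.816 N/mm
Parallel: k_eq = 0.91008 + 47.816 = 48.726 N/mm

48.7 N/mm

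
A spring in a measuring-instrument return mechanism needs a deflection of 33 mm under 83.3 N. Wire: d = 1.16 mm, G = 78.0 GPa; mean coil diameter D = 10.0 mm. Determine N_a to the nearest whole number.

Required rate k = F/δ = 83.3/33 = 2.5242 N/mm
N_a = Gd⁴/(8D³k) = (78.0×10³ × 1.16⁴)/(8 × 10.0³ × 2.5242)
    = 141230 / 20193.9 = 6.994 → 7 coils

7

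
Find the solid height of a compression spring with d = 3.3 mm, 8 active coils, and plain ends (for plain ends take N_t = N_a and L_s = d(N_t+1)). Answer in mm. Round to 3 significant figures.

plain ends: N_t = N_a = 8
L_s = d·(N_t+1) = 3.3 × 9 = 29.7 mm

29.7 mm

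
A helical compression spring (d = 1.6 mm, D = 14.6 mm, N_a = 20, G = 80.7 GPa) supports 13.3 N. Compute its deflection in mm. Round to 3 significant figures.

12.5 mm

k = Gd⁴/(8D³N_a) = (80.7×10³)(1.6⁴)/(8·14.6³·20) = 1.0621 N/mm
δ = F/k = 13.3 / 1.0621 = 12.522 mm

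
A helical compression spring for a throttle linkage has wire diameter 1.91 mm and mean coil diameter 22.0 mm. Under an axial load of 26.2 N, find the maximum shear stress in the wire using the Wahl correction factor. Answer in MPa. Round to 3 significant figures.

237 MPa

Spring index C = D/d = 22.0/1.91 = 11.5183
K_W = (4C−1)/(4C−4) + 0.615/C = 45.073/42.073 + 0.0534 = 1.1247
τ₀ = 8FD/(πd³) = 8·26.2·22.0/(π·1.91³) = 4611.2/21.89 = 210.65 MPa
τ_max = K·τ₀ = 1.1247 × 210.65 = 236.92 MPa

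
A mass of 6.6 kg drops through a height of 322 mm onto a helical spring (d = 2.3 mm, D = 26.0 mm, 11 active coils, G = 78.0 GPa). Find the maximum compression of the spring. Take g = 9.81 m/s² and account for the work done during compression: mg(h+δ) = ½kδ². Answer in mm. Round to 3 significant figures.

k = Gd⁴/(8D³N_a) = (78.0×10³)(2.3⁴)/(8·26.0³·11) = 1.4112 N/mm
W = mg = 6.6 × 9.81 = 64.746 N
½kδ² − Wδ − Wh = 0 → δ = (W + √(W² + 2kWh))/k
δ = (64.746 + √(4192 + 58844))/1.4112 = (64.746 + 251.07)/1.4112 = 223.78 mm

224 mm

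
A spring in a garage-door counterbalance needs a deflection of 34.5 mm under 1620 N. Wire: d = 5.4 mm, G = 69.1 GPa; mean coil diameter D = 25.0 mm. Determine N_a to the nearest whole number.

Required rate k = F/δ = 1620/34.5 = 46.957 N/mm
N_a = Gd⁴/(8D³k) = (69.1×10³ × 5.4⁴)/(8 × 25.0³ × 46.957)
    = 5.87561e+07 / 5.86957e+06 = 10.01 → 10 coils

10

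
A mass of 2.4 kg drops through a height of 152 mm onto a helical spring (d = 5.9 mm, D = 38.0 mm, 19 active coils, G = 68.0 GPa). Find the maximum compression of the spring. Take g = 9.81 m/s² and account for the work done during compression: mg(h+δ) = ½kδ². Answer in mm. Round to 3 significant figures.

29.4 mm

k = Gd⁴/(8D³N_a) = (68.0×10³)(5.9⁴)/(8·38.0³·19) = 9.8792 N/mm
W = mg = 2.4 × 9.81 = 23.544 N
½kδ² − Wδ − Wh = 0 → δ = (W + √(W² + 2kWh))/k
δ = (23.544 + √(554.32 + 70709.3))/9.8792 = (23.544 + 266.95)/9.8792 = 29.405 mm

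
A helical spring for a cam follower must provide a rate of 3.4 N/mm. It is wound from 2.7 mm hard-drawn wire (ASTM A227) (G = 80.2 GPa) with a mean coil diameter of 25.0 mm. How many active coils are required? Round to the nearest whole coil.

N_a = Gd⁴/(8D³k) = (80.2×10³ × 2.7⁴)/(8 × 25.0³ × 3.4)
    = 4.26216e+06 / 425000 = 10.03 → 10 coils

10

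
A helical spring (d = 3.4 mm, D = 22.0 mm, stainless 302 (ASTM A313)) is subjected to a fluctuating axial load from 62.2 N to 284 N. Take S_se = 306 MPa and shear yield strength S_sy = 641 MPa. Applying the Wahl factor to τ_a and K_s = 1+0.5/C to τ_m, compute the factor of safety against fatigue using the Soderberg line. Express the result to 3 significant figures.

C = D/d = 22.0/3.4 = 6.4706; K_W = (4C−1)/(4C−4)+0.615/C = 1.2321; K_s = 1+0.5/C = 1.0773
F_a = (F_max−F_min)/2 = 110.9 N; F_m = (F_max+F_min)/2 = 173.1 N
τ_a = K_W·8F_aD/(πd³) = 1.2321 × 158.07 = 194.77 MPa
τ_m = K_s·8F_mD/(πd³) = 1.0773 × 246.73 = 265.8 MPa
Soderberg: 1/n_f = τ_a/S_se + τ_m/S_sy = 194.77/306 + 265.8/641 = 0.63650 + 0.41466 = 1.0512
n_f = 1/1.0512 = 0.9513

0.951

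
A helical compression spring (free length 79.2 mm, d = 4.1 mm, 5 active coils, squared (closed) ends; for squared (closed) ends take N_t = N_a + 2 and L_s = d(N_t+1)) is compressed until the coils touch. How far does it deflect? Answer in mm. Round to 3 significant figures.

N_t = 7; L_s = 4.1·8 = 32.8 mm
δ_solid = L₀ − L_s = 79.2 − 32.8 = 46.4 mm

46.4 mm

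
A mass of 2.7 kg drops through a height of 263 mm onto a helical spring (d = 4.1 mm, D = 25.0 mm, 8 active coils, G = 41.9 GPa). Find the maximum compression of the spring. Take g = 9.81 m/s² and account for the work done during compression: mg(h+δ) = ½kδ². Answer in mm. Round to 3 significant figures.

36.6 mm

k = Gd⁴/(8D³N_a) = (41.9×10³)(4.1⁴)/(8·25.0³·8) = 11.84 N/mm
W = mg = 2.7 × 9.81 = 26.487 N
½kδ² − Wδ − Wh = 0 → δ = (W + √(W² + 2kWh))/k
δ = (26.487 + √(701.56 + 164956))/11.84 = (26.487 + 407.01)/11.84 = 36.613 mm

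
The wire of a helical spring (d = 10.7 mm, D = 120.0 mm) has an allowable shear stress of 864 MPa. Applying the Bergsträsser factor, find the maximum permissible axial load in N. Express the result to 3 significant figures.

C = D/d = 120.0/10.7 = 11.2150
K_B = (4C+2)/(4C−3) = 46.860/41.860 = 1.1194
τ_max = K·8FD/(πd³) → F_max = τ_allow·πd³/(8DK)
F_max = 864·π·10.7³/(8·120.0·1.1194) = 3.3252e+06/1074.7 = 3094.1 N

3090 N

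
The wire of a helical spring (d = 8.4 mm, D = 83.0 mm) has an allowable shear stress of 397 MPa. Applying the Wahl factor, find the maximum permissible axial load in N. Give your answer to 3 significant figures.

971 N

C = D/d = 83.0/8.4 = 9.8810
K_W = (4C−1)/(4C−4) + 0.615/C = 38.524/35.524 + 0.0622 = 1.1467
τ_max = K·8FD/(πd³) → F_max = τ_allow·πd³/(8DK)
F_max = 397·π·8.4³/(8·83.0·1.1467) = 7.3923e+05/761.4 = 970.88 N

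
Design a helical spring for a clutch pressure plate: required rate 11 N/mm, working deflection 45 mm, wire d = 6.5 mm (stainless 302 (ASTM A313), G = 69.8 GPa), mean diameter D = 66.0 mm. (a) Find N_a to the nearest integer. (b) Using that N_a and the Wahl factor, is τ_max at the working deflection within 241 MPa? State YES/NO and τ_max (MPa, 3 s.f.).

N_a = Gd⁴/(8D³k) = (69.8×10³)(6.5⁴)/(8·66.0³·11) = 4.925 → N_a = 5
Actual rate k = Gd⁴/(8D³·5) = 10.835 N/mm
Working load F = kδ = 10.835·45 = 487.56 N
C = 66.0/6.5 = 10.1538; K_W = (4C−1)/(4C−4)+0.615/C = 1.1425
τ_max = K_W·8FD/(πd³) = 1.1425·298.38 = 340.9 MPa
τ_max > 241 MPa → exceeds allowable

(a) 5 coils; (b) NO, τ_max = 341 MPa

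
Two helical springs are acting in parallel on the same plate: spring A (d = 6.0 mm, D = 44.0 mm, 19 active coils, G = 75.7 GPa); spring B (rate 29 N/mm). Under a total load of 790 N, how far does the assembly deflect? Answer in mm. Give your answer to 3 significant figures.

k_A = Gd⁴/(8D³N_a) = (75.7×10³)(6.0⁴)/(8·44.0³·19) = 7.577 N/mm
Parallel: k_eq = 7.577 + 29 = 36.577 N/mm
δ = F/k_eq = 790/36.577 = 21.598 mm

21.6 mm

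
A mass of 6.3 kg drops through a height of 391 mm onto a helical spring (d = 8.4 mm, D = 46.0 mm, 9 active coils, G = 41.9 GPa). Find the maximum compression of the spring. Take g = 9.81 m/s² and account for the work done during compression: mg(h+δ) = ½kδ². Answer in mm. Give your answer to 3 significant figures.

42.4 mm

k = Gd⁴/(8D³N_a) = (41.9×10³)(8.4⁴)/(8·46.0³·9) = 29.766 N/mm
W = mg = 6.3 × 9.81 = 61.803 N
½kδ² − Wδ − Wh = 0 → δ = (W + √(W² + 2kWh))/k
δ = (61.803 + √(3819.6 + 1.4386e+06))/29.766 = (61.803 + 1201)/29.766 = 42.424 mm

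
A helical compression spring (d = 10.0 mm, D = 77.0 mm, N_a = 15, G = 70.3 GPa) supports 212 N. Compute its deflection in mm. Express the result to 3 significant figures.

16.5 mm

k = Gd⁴/(8D³N_a) = (70.3×10³)(10.0⁴)/(8·77.0³·15) = 12.832 N/mm
δ = F/k = 212 / 12.832 = 16.521 mm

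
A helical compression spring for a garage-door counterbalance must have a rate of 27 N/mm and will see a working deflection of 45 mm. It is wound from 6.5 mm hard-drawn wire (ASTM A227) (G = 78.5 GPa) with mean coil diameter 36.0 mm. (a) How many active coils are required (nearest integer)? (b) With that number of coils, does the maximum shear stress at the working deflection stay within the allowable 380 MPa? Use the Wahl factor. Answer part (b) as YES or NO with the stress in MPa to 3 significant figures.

(a) 14 coils; (b) NO, τ_max = 514 MPa

N_a = Gd⁴/(8D³k) = (78.5×10³)(6.5⁴)/(8·36.0³·27) = 13.9 → N_a = 14
Actual rate k = Gd⁴/(8D³·14) = 26.816 N/mm
Working load F = kδ = 26.816·45 = 1206.7 N
C = 36.0/6.5 = 5.5385; K_W = (4C−1)/(4C−4)+0.615/C = 1.2763
τ_max = K_W·8FD/(πd³) = 1.2763·402.82 = 514.12 MPa
τ_max > 380 MPa → exceeds allowable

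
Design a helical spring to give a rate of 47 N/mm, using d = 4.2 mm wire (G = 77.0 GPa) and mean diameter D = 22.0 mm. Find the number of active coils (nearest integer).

N_a = Gd⁴/(8D³k) = (77.0×10³ × 4.2⁴)/(8 × 22.0³ × 47)
    = 2.39601e+07 / 4.00365e+06 = 5.985 → 6 coils

6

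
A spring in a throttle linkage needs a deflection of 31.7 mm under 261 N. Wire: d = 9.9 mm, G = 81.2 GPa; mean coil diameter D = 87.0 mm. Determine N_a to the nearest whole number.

18

Required rate k = F/δ = 261/31.7 = 8.2334 N/mm
N_a = Gd⁴/(8D³k) = (81.2×10³ × 9.9⁴)/(8 × 87.0³ × 8.2334)
    = 7.80004e+08 / 4.3374e+07 = 17.98 → 18 coils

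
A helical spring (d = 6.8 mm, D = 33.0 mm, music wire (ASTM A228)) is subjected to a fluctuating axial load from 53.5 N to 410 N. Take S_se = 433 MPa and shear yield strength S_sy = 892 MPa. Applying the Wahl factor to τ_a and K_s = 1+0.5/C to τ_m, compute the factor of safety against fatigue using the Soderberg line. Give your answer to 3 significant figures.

4.51

C = D/d = 33.0/6.8 = 4.8529; K_W = (4C−1)/(4C−4)+0.615/C = 1.3214; K_s = 1+0.5/C = 1.1030
F_a = (F_max−F_min)/2 = 178.25 N; F_m = (F_max+F_min)/2 = 231.75 N
τ_a = K_W·8F_aD/(πd³) = 1.3214 × 47.638 = 62.949 MPa
τ_m = K_s·8F_mD/(πd³) = 1.1030 × 61.937 = 68.318 MPa
Soderberg: 1/n_f = τ_a/S_se + τ_m/S_sy = 62.949/433 + 68.318/892 = 0.14538 + 0.07659 = 0.22197
n_f = 1/0.22197 = 4.505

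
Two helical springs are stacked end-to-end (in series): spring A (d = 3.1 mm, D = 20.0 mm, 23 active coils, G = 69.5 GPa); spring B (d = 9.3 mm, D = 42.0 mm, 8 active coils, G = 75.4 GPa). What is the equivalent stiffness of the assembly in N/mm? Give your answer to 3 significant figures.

k_A = Gd⁴/(8D³N_a) = (69.5×10³)(3.1⁴)/(8·20.0³·23) = 4.3604 N/mm
k_B = Gd⁴/(8D³N_a) = (75.4×10³)(9.3⁴)/(8·42.0³·8) = 118.95 N/mm
Series: 1/k_eq = 1/4.3604 + 1/118.95 = 0.23774; k_eq = 4.2062 N/mm

4.21 N/mm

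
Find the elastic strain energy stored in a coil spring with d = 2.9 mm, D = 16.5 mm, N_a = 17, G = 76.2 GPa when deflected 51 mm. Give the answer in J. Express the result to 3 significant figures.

k = Gd⁴/(8D³N_a) = (76.2×10³)(2.9⁴)/(8·16.5³·17) = 8.8218 N/mm
U = ½kδ² = 0.5 × 8.8218 × 51² = 11473 N·mm = 11.473 J

11.5 J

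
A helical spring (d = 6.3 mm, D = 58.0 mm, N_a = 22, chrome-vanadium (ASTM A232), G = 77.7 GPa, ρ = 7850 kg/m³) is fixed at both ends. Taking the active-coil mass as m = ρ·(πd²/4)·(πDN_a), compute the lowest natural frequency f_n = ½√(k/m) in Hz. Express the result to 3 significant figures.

30.1 Hz

k = Gd⁴/(8D³N_a) = (77.7×10³)(6.3⁴)/(8·58.0³·22) = 3.5644 N/mm = 3564.4 N/m
Wire length L = πDN_a = π·58.0·22 = 4008.7 mm
m = ρ·(πd²/4)·L = 7850 × 31.172×10⁻⁶ m² × 4.0087 m = 0.98094 kg
f_n = ½√(k/m) = 0.5·√(3564.4/0.98094) = 0.5·√(3633.7) = 30.14 Hz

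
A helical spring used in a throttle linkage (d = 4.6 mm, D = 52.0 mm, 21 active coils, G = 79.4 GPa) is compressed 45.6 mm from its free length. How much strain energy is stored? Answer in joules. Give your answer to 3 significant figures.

1.56 J

k = Gd⁴/(8D³N_a) = (79.4×10³)(4.6⁴)/(8·52.0³·21) = 1.505 N/mm
U = ½kδ² = 0.5 × 1.505 × 45.6² = 1564.7 N·mm = 1.5647 J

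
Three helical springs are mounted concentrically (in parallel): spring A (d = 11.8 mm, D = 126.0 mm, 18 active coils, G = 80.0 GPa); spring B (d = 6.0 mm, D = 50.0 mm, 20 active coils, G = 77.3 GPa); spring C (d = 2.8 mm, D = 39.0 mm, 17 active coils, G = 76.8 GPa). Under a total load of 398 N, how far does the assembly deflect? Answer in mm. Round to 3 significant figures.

k_A = Gd⁴/(8D³N_a) = (80.0×10³)(11.8⁴)/(8·126.0³·18) = 5.3845 N/mm
k_B = Gd⁴/(8D³N_a) = (77.3×10³)(6.0⁴)/(8·50.0³·20) = 5.009 N/mm
k_C = Gd⁴/(8D³N_a) = (76.8×10³)(2.8⁴)/(8·39.0³·17) = 0.58514 N/mm
Parallel: k_eq = 5.3845 + 5.009 + 0.58514 = 10.979 N/mm
δ = F/k_eq = 398/10.979 = 36.252 mm

36.3 mm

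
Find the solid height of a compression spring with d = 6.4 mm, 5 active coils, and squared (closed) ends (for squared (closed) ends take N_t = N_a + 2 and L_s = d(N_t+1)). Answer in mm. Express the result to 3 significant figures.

squared (closed) ends: N_t = N_a + 2 = 5 + 2 = 7
L_s = d·(N_t+1) = 6.4 × 8 = 51.2 mm

51.2 mm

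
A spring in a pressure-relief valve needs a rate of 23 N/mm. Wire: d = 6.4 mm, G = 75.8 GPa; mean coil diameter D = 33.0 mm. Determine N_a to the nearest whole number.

19

N_a = Gd⁴/(8D³k) = (75.8×10³ × 6.4⁴)/(8 × 33.0³ × 23)
    = 1.27171e+08 / 6.61241e+06 = 19.23 → 19 coils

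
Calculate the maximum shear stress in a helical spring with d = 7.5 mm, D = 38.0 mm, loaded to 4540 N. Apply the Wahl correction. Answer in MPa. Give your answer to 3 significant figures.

1360 MPa

Spring index C = D/d = 38.0/7.5 = 5.0667
K_W = (4C−1)/(4C−4) + 0.615/C = 19.267/16.267 + 0.1214 = 1.3058
τ₀ = 8FD/(πd³) = 8·4540·38.0/(π·7.5³) = 1.38016e+06/1325.4 = 1041.3 MPa
τ_max = K·τ₀ = 1.3058 × 1041.3 = 1359.8 MPa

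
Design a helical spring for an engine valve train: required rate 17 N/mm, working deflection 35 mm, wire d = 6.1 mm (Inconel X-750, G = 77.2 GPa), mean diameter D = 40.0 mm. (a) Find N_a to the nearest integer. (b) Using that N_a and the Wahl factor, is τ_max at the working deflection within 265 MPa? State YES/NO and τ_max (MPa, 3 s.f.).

(a) 12 coils; (b) NO, τ_max = 336 MPa

N_a = Gd⁴/(8D³k) = (77.2×10³)(6.1⁴)/(8·40.0³·17) = 12.28 → N_a = 12
Actual rate k = Gd⁴/(8D³·12) = 17.397 N/mm
Working load F = kδ = 17.397·35 = 608.91 N
C = 40.0/6.1 = 6.5574; K_W = (4C−1)/(4C−4)+0.615/C = 1.2287
τ_max = K_W·8FD/(πd³) = 1.2287·273.25 = 335.76 MPa
τ_max > 265 MPa → exceeds allowable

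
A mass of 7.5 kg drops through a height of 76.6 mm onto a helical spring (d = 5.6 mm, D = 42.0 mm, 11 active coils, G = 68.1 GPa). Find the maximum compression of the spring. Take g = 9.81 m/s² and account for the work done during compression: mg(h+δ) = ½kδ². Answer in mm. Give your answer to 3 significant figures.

41.1 mm

k = Gd⁴/(8D³N_a) = (68.1×10³)(5.6⁴)/(8·42.0³·11) = 10.272 N/mm
W = mg = 7.5 × 9.81 = 73.575 N
½kδ² − Wδ − Wh = 0 → δ = (W + √(W² + 2kWh))/k
δ = (73.575 + √(5413.3 + 115786))/10.272 = (73.575 + 348.14)/10.272 = 41.053 mm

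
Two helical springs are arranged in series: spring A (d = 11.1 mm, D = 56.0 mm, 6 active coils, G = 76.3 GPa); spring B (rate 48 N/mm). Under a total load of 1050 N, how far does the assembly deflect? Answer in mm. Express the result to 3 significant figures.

29.5 mm

k_A = Gd⁴/(8D³N_a) = (76.3×10³)(11.1⁴)/(8·56.0³·6) = 137.41 N/mm
Series: 1/k_eq = 1/137.41 + 1/48 = 0.028111; k_eq = 35.573 N/mm
δ = F/k_eq = 1050/35.573 = 29.516 mm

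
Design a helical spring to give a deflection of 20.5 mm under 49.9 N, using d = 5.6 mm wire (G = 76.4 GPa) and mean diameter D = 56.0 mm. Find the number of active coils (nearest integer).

22

Required rate k = F/δ = 49.9/20.5 = 2.4341 N/mm
N_a = Gd⁴/(8D³k) = (76.4×10³ × 5.6⁴)/(8 × 56.0³ × 2.4341)
    = 7.51355e+07 / 3.4198e+06 = 21.97 → 22 coils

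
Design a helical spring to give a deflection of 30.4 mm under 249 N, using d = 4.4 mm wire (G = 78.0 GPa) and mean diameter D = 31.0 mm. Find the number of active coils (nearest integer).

Required rate k = F/δ = 249/30.4 = 8.1908 N/mm
N_a = Gd⁴/(8D³k) = (78.0×10³ × 4.4⁴)/(8 × 31.0³ × 8.1908)
    = 2.92351e+07 / 1.95209e+06 = 14.98 → 15 coils

15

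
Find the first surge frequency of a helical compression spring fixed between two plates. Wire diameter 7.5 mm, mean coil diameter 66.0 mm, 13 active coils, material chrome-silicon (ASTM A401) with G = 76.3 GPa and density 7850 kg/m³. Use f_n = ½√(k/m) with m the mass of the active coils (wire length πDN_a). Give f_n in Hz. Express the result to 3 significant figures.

k = Gd⁴/(8D³N_a) = (76.3×10³)(7.5⁴)/(8·66.0³·13) = 8.0743 N/mm = 8074.3 N/m
Wire length L = πDN_a = π·66.0·13 = 2695.5 mm
m = ρ·(πd²/4)·L = 7850 × 44.179×10⁻⁶ m² × 2.6955 m = 0.9348 kg
f_n = ½√(k/m) = 0.5·√(8074.3/0.9348) = 0.5·√(8637.4) = 46.469 Hz

46.5 Hz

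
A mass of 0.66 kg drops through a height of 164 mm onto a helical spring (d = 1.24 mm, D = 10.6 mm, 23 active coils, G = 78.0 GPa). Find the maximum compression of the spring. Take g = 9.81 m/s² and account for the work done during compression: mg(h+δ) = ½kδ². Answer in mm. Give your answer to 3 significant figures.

58.5 mm

k = Gd⁴/(8D³N_a) = (78.0×10³)(1.24⁴)/(8·10.6³·23) = 0.84148 N/mm
W = mg = 0.66 × 9.81 = 6.4746 N
½kδ² − Wδ − Wh = 0 → δ = (W + √(W² + 2kWh))/k
δ = (6.4746 + √(41.92 + 1787.03))/0.84148 = (6.4746 + 42.766)/0.84148 = 58.517 mm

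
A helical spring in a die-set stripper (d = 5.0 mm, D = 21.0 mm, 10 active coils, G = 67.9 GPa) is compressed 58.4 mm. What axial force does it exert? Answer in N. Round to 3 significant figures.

3350 N

k = Gd⁴/(8D³N_a) = (67.9×10³)(5.0⁴)/(8·21.0³·10) = 57.28 N/mm
F = k·δ = 57.28 × 58.4 = 3345.1 N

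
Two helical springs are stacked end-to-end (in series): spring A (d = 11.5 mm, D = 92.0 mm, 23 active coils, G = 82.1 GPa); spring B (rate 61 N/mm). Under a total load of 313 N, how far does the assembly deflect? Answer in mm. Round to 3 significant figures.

k_A = Gd⁴/(8D³N_a) = (82.1×10³)(11.5⁴)/(8·92.0³·23) = 10.022 N/mm
Series: 1/k_eq = 1/10.022 + 1/61 = 0.11617; k_eq = 8.6078 N/mm
δ = F/k_eq = 313/8.6078 = 36.363 mm

36.4 mm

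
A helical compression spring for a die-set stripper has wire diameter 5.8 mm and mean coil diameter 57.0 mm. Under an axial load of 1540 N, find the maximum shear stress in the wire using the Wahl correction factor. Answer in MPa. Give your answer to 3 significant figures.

Spring index C = D/d = 57.0/5.8 = 9.8276
K_W = (4C−1)/(4C−4) + 0.615/C = 38.310/35.310 + 0.0626 = 1.1475
τ₀ = 8FD/(πd³) = 8·1540·57.0/(π·5.8³) = 702240/612.96 = 1145.6 MPa
τ_max = K·τ₀ = 1.1475 × 1145.6 = 1314.7 MPa

1310 MPa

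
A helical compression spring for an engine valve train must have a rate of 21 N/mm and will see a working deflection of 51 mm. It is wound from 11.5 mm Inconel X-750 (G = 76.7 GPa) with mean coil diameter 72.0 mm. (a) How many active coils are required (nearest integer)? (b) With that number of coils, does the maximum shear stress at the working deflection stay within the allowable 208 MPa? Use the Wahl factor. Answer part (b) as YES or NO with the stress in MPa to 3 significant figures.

(a) 21 coils; (b) YES, τ_max = 163 MPa

N_a = Gd⁴/(8D³k) = (76.7×10³)(11.5⁴)/(8·72.0³·21) = 21.39 → N_a = 21
Actual rate k = Gd⁴/(8D³·21) = 21.393 N/mm
Working load F = kδ = 21.393·51 = 1091.1 N
C = 72.0/11.5 = 6.2609; K_W = (4C−1)/(4C−4)+0.615/C = 1.2408
τ_max = K_W·8FD/(πd³) = 1.2408·131.53 = 163.2 MPa
τ_max ≤ 208 MPa → acceptable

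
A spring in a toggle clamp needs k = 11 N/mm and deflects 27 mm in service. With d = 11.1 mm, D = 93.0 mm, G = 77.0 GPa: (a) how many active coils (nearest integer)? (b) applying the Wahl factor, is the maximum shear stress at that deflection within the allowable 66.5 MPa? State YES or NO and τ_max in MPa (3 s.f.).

N_a = Gd⁴/(8D³k) = (77.0×10³)(11.1⁴)/(8·93.0³·11) = 16.51 → N_a = 17
Actual rate k = Gd⁴/(8D³·17) = 10.686 N/mm
Working load F = kδ = 10.686·27 = 288.51 N
C = 93.0/11.1 = 8.3784; K_W = (4C−1)/(4C−4)+0.615/C = 1.1751
τ_max = K_W·8FD/(πd³) = 1.1751·49.959 = 58.704 MPa
τ_max ≤ 66.5 MPa → acceptable

(a) 17 coils; (b) YES, τ_max = 58.7 MPa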